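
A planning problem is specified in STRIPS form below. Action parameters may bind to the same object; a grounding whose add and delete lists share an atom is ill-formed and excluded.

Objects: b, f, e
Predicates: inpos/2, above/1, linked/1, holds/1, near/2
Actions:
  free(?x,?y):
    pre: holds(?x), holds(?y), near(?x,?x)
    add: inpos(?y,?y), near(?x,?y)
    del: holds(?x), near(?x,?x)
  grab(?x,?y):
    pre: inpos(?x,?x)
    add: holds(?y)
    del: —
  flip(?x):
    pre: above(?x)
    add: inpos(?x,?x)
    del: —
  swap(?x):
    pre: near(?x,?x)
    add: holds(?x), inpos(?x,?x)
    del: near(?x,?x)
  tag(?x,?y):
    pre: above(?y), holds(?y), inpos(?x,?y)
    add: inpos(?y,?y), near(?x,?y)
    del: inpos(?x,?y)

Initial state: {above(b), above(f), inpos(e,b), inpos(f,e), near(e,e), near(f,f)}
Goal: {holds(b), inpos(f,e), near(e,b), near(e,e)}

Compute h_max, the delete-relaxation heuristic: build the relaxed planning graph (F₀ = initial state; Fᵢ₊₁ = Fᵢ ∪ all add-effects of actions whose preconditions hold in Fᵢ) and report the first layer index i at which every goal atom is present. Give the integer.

F0 = init (6 atoms)
F1 = F0 ∪ {holds(e), holds(f), inpos(b,b), inpos(e,e), inpos(f,f)}  (11 atoms)
F2 = F1 ∪ {holds(b), near(e,f), near(f,e)}  (14 atoms)
F3 = F2 ∪ {near(e,b), near(f,b)}  (16 atoms)
goal ⊆ F3  ⇒  h_max = 3

3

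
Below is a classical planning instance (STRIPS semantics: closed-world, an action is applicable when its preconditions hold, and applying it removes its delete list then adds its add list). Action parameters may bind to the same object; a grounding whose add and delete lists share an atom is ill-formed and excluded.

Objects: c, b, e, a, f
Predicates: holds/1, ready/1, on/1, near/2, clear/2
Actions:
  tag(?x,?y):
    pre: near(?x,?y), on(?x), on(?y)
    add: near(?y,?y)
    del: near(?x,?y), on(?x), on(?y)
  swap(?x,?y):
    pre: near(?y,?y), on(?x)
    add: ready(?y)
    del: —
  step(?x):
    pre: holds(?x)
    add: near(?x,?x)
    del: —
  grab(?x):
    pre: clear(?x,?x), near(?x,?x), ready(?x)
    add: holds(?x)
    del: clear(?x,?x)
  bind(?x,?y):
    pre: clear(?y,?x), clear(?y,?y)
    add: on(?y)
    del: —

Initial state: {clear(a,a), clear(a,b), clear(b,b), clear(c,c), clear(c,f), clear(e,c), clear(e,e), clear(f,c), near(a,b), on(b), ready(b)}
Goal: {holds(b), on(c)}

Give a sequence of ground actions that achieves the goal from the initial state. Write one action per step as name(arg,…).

1. bind(c,c)  →  {clear(a,a), clear(a,b), clear(b,b), clear(c,c), clear(c,f), clear(e,c), clear(e,e), clear(f,c), near(a,b), on(b), on(c), ready(b)}
2. bind(b,a)  →  {clear(a,a), clear(a,b), clear(b,b), clear(c,c), clear(c,f), clear(e,c), clear(e,e), clear(f,c), near(a,b), on(a), on(b), on(c), ready(b)}
3. tag(a,b)  →  {clear(a,a), clear(a,b), clear(b,b), clear(c,c), clear(c,f), clear(e,c), clear(e,e), clear(f,c), near(b,b), on(c), ready(b)}
4. grab(b)  →  {clear(a,a), clear(a,b), clear(c,c), clear(c,f), clear(e,c), clear(e,e), clear(f,c), holds(b), near(b,b), on(c), ready(b)}

bind(c,c); bind(b,a); tag(a,b); grab(b)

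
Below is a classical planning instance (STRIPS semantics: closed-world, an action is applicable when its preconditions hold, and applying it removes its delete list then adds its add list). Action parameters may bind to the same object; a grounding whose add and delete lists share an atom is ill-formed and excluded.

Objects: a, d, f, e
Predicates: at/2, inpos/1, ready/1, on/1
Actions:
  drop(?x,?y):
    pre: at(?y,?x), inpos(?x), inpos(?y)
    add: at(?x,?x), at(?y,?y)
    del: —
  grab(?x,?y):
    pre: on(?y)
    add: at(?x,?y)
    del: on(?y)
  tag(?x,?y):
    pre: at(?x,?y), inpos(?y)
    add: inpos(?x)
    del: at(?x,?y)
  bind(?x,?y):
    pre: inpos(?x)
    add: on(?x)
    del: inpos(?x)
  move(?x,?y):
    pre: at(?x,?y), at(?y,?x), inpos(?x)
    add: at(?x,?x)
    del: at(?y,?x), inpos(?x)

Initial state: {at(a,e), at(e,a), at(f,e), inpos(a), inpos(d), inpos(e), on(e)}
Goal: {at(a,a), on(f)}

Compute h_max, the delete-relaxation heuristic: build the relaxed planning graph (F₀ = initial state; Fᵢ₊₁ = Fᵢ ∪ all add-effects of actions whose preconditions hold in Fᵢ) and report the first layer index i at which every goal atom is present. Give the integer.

F0 = init (7 atoms)
F1 = F0 ∪ {at(a,a), at(d,e), at(e,e), inpos(f), on(a), on(d)}  (13 atoms)
F2 = F1 ∪ {at(a,d), at(d,a), at(d,d), at(e,d), at(f,a), at(f,d), at(f,f), on(f)}  (21 atoms)
goal ⊆ F2  ⇒  h_max = 2

2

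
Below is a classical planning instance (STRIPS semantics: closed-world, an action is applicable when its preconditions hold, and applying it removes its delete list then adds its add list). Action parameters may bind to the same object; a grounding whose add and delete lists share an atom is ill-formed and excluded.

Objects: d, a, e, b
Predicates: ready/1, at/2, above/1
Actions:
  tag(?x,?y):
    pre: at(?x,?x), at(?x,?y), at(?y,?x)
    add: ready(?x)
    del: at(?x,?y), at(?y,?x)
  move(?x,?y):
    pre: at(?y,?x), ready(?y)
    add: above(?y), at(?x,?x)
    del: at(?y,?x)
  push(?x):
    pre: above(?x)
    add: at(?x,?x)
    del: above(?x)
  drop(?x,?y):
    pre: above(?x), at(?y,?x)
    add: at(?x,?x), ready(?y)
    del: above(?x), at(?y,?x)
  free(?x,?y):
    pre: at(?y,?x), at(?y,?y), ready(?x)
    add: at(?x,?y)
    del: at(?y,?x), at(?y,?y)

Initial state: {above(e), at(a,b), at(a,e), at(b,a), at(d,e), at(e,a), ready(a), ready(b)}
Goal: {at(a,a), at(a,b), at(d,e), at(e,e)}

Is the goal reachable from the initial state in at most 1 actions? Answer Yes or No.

1. move(a,b)  →  {above(b), above(e), at(a,a), at(a,b), at(a,e), at(d,e), at(e,a), ready(a), ready(b)}
2. move(e,a)  →  {above(a), above(b), above(e), at(a,a), at(a,b), at(d,e), at(e,a), at(e,e), ready(a), ready(b)}
optimal plan length = 2; 2 > 1

No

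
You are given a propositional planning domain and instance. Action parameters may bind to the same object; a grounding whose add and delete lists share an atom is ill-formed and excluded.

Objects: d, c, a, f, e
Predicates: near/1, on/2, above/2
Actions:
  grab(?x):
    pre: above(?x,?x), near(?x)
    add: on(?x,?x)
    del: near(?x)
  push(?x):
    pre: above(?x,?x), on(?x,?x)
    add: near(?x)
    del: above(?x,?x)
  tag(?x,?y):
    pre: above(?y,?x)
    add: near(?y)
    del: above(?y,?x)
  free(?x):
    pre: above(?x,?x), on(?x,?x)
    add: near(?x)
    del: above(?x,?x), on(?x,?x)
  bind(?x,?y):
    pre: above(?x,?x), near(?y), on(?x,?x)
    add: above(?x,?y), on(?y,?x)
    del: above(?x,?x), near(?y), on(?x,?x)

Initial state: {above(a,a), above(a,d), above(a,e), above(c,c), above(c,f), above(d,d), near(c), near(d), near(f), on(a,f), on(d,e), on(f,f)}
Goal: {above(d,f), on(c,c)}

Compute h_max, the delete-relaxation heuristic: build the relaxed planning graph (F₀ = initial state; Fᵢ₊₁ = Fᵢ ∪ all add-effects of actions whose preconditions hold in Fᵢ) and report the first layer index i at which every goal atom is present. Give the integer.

2

F0 = init (12 atoms)
F1 = F0 ∪ {near(a), on(c,c), on(d,d)}  (15 atoms)
F2 = F1 ∪ {above(c,a), above(c,d), above(d,a), above(d,c), above(d,f), on(a,a), on(a,c), on(a,d), on(c,d), on(d,c), on(f,c), on(f,d)}  (27 atoms)
goal ⊆ F2  ⇒  h_max = 2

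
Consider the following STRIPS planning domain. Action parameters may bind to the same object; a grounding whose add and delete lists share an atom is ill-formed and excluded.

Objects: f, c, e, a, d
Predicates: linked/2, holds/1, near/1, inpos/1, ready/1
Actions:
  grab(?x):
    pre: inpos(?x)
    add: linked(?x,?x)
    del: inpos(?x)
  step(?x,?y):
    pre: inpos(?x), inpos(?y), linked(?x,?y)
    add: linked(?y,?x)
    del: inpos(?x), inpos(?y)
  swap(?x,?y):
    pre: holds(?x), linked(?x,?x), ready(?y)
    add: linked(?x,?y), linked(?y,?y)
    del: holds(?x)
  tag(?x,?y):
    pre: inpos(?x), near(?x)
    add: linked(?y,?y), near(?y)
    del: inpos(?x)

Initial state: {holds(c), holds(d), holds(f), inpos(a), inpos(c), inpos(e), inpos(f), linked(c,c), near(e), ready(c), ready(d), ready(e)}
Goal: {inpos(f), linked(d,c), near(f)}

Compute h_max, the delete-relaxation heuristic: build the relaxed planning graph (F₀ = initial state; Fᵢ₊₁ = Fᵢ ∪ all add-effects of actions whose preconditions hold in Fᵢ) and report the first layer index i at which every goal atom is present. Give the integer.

F0 = init (12 atoms)
F1 = F0 ∪ {linked(a,a), linked(c,d), linked(c,e), linked(d,d), linked(e,e), linked(f,f), near(a), near(c), near(d), near(f)}  (22 atoms)
F2 = F1 ∪ {linked(d,c), linked(d,e), linked(e,c), linked(f,c), linked(f,d), linked(f,e)}  (28 atoms)
goal ⊆ F2  ⇒  h_max = 2

2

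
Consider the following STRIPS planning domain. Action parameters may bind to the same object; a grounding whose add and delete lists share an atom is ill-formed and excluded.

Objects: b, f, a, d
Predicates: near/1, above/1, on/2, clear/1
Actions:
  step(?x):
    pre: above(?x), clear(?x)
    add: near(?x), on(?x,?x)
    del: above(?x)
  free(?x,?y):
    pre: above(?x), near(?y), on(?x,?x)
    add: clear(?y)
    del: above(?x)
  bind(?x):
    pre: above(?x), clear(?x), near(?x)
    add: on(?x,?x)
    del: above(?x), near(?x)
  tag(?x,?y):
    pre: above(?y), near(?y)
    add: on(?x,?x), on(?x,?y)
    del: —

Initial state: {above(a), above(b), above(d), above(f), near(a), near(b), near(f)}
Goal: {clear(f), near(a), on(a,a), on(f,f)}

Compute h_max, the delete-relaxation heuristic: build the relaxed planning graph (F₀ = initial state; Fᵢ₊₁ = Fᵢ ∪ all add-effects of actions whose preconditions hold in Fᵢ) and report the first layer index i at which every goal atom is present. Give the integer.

F0 = init (7 atoms)
F1 = F0 ∪ {on(a,a), on(a,b), on(a,f), on(b,a), on(b,b), on(b,f), on(d,a), on(d,b), on(d,d), on(d,f), on(f,a), on(f,b), on(f,f)}  (20 atoms)
F2 = F1 ∪ {clear(a), clear(b), clear(f)}  (23 atoms)
goal ⊆ F2  ⇒  h_max = 2

2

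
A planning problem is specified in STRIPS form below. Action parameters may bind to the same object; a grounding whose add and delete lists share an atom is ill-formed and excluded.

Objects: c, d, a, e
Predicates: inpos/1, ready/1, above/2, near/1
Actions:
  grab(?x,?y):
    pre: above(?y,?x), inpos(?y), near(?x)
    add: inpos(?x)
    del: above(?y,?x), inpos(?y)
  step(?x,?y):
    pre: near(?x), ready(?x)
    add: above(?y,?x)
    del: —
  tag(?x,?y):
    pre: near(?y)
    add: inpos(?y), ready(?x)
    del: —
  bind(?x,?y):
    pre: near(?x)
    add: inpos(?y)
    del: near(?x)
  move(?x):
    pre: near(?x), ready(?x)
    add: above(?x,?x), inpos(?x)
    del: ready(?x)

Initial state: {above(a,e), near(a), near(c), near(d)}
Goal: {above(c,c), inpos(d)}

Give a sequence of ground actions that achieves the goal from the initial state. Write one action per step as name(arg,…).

tag(c,d); step(c,c)

1. tag(c,d)  →  {above(a,e), inpos(d), near(a), near(c), near(d), ready(c)}
2. step(c,c)  →  {above(a,e), above(c,c), inpos(d), near(a), near(c), near(d), ready(c)}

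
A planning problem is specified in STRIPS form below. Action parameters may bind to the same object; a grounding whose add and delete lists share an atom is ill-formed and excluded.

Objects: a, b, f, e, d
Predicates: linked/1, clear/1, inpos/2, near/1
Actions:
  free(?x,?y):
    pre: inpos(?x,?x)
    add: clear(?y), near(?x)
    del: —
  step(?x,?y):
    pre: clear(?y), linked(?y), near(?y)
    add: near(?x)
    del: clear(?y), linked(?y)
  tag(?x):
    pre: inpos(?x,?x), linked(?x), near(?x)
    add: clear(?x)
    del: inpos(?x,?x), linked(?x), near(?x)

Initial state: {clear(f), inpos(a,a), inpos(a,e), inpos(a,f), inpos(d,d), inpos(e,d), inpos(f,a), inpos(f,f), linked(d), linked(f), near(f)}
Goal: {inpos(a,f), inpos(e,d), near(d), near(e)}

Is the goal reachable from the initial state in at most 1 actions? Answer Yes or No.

No

1. free(d,a)  →  {clear(a), clear(f), inpos(a,a), inpos(a,e), inpos(a,f), inpos(d,d), inpos(e,d), inpos(f,a), inpos(f,f), linked(d), linked(f), near(d), near(f)}
2. step(e,f)  →  {clear(a), inpos(a,a), inpos(a,e), inpos(a,f), inpos(d,d), inpos(e,d), inpos(f,a), inpos(f,f), linked(d), near(d), near(e), near(f)}
optimal plan length = 2; 2 > 1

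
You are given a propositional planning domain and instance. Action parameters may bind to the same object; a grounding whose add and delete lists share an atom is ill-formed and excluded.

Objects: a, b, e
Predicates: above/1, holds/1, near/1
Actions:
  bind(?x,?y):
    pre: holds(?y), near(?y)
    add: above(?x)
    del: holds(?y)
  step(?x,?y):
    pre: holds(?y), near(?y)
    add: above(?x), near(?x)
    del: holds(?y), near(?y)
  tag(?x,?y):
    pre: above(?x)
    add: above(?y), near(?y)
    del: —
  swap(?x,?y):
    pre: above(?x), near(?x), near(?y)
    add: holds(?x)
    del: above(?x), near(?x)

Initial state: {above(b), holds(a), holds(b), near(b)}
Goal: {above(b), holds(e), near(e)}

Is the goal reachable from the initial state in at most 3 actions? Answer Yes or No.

Yes

1. step(e,b)  →  {above(b), above(e), holds(a), near(e)}
2. swap(e,e)  →  {above(b), holds(a), holds(e)}
3. tag(b,e)  →  {above(b), above(e), holds(a), holds(e), near(e)}
optimal plan length = 3; 3 ≤ 3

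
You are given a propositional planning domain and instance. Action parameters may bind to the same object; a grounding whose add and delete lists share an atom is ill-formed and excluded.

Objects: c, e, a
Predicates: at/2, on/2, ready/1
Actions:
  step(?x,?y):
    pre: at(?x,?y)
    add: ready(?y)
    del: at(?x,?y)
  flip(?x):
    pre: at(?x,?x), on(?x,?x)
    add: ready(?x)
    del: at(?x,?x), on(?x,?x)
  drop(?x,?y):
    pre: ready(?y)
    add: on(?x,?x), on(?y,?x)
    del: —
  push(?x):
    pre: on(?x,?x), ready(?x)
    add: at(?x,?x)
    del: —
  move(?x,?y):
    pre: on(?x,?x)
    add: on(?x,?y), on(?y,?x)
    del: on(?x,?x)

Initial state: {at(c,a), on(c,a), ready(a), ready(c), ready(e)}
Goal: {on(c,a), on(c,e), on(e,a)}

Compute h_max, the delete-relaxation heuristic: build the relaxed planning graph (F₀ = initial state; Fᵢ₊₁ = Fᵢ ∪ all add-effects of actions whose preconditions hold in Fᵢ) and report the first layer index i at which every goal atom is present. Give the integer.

F0 = init (5 atoms)
F1 = F0 ∪ {on(a,a), on(a,c), on(a,e), on(c,c), on(c,e), on(e,a), on(e,c), on(e,e)}  (13 atoms)
goal ⊆ F1  ⇒  h_max = 1

1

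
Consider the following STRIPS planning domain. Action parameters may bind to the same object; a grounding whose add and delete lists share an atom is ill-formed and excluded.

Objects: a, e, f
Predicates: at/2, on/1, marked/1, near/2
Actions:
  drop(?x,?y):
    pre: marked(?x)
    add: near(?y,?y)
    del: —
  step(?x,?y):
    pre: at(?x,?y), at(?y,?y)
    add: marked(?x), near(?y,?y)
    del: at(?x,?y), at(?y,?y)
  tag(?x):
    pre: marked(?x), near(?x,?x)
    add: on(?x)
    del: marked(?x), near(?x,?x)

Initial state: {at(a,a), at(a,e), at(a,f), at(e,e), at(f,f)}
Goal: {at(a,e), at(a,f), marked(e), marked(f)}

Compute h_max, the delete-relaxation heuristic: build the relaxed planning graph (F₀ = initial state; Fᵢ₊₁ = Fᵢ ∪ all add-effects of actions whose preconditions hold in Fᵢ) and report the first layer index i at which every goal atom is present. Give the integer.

F0 = init (5 atoms)
F1 = F0 ∪ {marked(a), marked(e), marked(f), near(a,a), near(e,e), near(f,f)}  (11 atoms)
goal ⊆ F1  ⇒  h_max = 1

1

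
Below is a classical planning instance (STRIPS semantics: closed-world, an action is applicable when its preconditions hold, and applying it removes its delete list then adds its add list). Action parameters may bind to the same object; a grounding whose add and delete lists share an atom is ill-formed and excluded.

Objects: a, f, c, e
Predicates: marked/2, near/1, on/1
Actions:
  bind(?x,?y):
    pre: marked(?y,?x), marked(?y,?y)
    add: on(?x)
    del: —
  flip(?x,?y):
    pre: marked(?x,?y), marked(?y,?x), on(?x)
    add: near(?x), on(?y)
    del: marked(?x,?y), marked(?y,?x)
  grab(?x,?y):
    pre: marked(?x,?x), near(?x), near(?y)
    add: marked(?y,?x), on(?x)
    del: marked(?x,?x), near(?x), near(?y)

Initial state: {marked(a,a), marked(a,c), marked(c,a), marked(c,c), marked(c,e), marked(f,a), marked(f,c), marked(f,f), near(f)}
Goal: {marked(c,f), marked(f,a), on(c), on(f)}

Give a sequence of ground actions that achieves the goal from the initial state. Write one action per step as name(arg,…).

bind(c,a); flip(c,a); grab(f,c)

1. bind(c,a)  →  {marked(a,a), marked(a,c), marked(c,a), marked(c,c), marked(c,e), marked(f,a), marked(f,c), marked(f,f), near(f), on(c)}
2. flip(c,a)  →  {marked(a,a), marked(c,c), marked(c,e), marked(f,a), marked(f,c), marked(f,f), near(c), near(f), on(a), on(c)}
3. grab(f,c)  →  {marked(a,a), marked(c,c), marked(c,e), marked(c,f), marked(f,a), marked(f,c), on(a), on(c), on(f)}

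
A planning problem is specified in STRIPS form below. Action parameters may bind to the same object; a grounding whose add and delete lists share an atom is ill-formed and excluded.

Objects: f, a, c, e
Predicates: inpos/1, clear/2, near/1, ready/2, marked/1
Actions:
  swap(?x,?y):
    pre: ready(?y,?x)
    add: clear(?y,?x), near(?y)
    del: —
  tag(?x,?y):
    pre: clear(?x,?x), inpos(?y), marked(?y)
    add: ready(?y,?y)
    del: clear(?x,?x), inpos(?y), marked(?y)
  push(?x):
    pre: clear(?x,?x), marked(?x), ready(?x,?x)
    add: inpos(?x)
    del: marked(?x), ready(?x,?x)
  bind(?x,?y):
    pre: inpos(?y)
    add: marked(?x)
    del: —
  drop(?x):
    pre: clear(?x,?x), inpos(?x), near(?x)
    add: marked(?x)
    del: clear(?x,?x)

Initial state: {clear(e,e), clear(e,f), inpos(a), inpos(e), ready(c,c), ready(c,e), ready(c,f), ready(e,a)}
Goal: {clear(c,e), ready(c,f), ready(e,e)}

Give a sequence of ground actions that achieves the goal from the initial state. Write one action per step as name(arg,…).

1. swap(e,c)  →  {clear(c,e), clear(e,e), clear(e,f), inpos(a), inpos(e), near(c), ready(c,c), ready(c,e), ready(c,f), ready(e,a)}
2. bind(e,a)  →  {clear(c,e), clear(e,e), clear(e,f), inpos(a), inpos(e), marked(e), near(c), ready(c,c), ready(c,e), ready(c,f), ready(e,a)}
3. tag(e,e)  →  {clear(c,e), clear(e,f), inpos(a), near(c), ready(c,c), ready(c,e), ready(c,f), ready(e,a), ready(e,e)}

swap(e,c); bind(e,a); tag(e,e)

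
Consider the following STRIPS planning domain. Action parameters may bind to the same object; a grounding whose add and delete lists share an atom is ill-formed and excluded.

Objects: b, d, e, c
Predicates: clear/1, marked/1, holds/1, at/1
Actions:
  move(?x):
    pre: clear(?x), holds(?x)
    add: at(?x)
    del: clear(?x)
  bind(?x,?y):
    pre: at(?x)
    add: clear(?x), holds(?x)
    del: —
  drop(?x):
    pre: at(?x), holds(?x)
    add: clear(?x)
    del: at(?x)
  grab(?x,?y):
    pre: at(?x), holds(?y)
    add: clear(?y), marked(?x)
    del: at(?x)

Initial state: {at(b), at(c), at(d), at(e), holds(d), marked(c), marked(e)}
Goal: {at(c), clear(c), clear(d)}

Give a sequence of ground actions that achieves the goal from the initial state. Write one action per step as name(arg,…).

1. bind(d,b)  →  {at(b), at(c), at(d), at(e), clear(d), holds(d), marked(c), marked(e)}
2. bind(c,b)  →  {at(b), at(c), at(d), at(e), clear(c), clear(d), holds(c), holds(d), marked(c), marked(e)}

bind(d,b); bind(c,b)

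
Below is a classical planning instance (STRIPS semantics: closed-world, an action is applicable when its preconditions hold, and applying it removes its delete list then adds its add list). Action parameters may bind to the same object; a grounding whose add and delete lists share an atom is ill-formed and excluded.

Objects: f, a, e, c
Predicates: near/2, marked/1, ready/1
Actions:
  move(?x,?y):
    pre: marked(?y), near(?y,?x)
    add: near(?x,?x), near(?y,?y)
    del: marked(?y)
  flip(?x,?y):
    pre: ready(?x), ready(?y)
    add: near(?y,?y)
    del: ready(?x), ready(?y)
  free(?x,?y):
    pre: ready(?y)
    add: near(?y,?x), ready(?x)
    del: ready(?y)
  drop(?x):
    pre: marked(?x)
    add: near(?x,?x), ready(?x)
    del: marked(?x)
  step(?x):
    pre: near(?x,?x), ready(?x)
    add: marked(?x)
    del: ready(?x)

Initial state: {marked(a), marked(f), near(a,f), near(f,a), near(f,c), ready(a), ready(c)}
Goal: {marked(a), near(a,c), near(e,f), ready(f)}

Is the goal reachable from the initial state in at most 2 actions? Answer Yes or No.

No

1. free(e,c)  →  {marked(a), marked(f), near(a,f), near(c,e), near(f,a), near(f,c), ready(a), ready(e)}
2. free(f,e)  →  {marked(a), marked(f), near(a,f), near(c,e), near(e,f), near(f,a), near(f,c), ready(a), ready(f)}
3. free(c,a)  →  {marked(a), marked(f), near(a,c), near(a,f), near(c,e), near(e,f), near(f,a), near(f,c), ready(c), ready(f)}
optimal plan length = 3; 3 > 2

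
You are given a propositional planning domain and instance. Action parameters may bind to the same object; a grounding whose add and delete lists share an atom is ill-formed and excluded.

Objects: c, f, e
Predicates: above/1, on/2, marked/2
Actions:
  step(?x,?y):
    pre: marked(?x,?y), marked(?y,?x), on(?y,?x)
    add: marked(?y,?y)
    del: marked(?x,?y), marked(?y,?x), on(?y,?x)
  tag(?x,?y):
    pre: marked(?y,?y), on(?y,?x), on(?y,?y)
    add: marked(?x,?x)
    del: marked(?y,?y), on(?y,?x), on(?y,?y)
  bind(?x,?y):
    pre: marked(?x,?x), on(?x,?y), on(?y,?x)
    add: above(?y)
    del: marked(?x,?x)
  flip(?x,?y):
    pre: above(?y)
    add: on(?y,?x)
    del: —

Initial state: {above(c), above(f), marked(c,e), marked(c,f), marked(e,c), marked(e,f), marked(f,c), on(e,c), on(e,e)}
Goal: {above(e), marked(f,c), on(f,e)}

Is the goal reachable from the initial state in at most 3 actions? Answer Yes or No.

1. step(c,e)  →  {above(c), above(f), marked(c,f), marked(e,e), marked(e,f), marked(f,c), on(e,e)}
2. bind(e,e)  →  {above(c), above(e), above(f), marked(c,f), marked(e,f), marked(f,c), on(e,e)}
3. flip(e,f)  →  {above(c), above(e), above(f), marked(c,f), marked(e,f), marked(f,c), on(e,e), on(f,e)}
optimal plan length = 3; 3 ≤ 3

Yes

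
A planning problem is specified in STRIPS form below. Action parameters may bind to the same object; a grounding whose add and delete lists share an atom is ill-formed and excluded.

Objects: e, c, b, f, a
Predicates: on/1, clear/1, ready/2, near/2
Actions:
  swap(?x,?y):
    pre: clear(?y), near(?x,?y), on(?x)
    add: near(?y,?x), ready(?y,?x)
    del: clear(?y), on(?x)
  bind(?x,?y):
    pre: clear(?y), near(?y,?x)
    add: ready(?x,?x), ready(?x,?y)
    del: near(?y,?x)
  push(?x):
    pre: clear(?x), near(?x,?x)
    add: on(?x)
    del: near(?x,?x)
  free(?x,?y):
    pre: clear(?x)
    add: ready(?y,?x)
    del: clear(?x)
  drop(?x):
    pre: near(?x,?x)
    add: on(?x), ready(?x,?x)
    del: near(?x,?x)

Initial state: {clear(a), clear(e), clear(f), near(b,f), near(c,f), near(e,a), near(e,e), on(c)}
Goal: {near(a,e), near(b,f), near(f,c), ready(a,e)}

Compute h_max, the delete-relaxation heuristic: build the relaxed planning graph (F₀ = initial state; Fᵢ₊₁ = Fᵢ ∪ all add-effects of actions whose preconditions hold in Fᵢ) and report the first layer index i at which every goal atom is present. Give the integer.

2

F0 = init (8 atoms)
F1 = F0 ∪ {near(f,c), on(e), ready(a,a), ready(a,e), ready(a,f), ready(b,a), ready(b,e), ready(b,f), ready(c,a), ready(c,e), ready(c,f), ready(e,a), ready(e,e), ready(e,f), ready(f,a), ready(f,c), ready(f,e), ready(f,f)}  (26 atoms)
F2 = F1 ∪ {near(a,e), ready(c,c)}  (28 atoms)
goal ⊆ F2  ⇒  h_max = 2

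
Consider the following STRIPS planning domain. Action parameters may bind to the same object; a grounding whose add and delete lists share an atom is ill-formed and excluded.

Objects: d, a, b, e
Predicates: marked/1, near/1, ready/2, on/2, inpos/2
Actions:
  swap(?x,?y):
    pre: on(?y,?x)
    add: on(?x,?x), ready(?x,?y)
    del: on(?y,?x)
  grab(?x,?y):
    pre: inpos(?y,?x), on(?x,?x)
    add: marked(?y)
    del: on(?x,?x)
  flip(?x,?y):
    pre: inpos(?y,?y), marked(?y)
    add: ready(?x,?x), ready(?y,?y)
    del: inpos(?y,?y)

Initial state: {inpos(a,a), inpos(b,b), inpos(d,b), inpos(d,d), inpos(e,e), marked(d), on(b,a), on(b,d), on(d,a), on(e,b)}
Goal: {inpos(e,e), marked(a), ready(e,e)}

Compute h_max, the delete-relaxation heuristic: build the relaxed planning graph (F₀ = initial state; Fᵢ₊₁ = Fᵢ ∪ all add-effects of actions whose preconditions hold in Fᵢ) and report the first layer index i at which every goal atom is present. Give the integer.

2

F0 = init (10 atoms)
F1 = F0 ∪ {on(a,a), on(b,b), on(d,d), ready(a,a), ready(a,b), ready(a,d), ready(b,b), ready(b,e), ready(d,b), ready(d,d), ready(e,e)}  (21 atoms)
F2 = F1 ∪ {marked(a), marked(b)}  (23 atoms)
goal ⊆ F2  ⇒  h_max = 2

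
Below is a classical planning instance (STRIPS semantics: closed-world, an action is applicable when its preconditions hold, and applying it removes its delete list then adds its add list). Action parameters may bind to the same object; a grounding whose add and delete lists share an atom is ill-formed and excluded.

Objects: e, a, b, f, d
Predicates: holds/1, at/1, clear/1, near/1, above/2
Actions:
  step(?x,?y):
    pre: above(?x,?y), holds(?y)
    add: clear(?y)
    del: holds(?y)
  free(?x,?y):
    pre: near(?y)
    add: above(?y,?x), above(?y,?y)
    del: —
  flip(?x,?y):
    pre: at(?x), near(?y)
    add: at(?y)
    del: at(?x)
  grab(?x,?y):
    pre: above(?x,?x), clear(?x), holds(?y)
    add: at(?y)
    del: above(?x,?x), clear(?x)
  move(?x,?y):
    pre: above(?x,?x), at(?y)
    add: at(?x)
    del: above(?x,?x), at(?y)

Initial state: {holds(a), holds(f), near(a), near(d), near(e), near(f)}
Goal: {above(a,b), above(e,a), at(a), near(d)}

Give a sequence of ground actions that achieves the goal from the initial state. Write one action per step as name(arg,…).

free(e,f); step(f,f); free(a,e); free(b,a); grab(f,a)

1. free(e,f)  →  {above(f,e), above(f,f), holds(a), holds(f), near(a), near(d), near(e), near(f)}
2. step(f,f)  →  {above(f,e), above(f,f), clear(f), holds(a), near(a), near(d), near(e), near(f)}
3. free(a,e)  →  {above(e,a), above(e,e), above(f,e), above(f,f), clear(f), holds(a), near(a), near(d), near(e), near(f)}
4. free(b,a)  →  {above(a,a), above(a,b), above(e,a), above(e,e), above(f,e), above(f,f), clear(f), holds(a), near(a), near(d), near(e), near(f)}
5. grab(f,a)  →  {above(a,a), above(a,b), above(e,a), above(e,e), above(f,e), at(a), holds(a), near(a), near(d), near(e), near(f)}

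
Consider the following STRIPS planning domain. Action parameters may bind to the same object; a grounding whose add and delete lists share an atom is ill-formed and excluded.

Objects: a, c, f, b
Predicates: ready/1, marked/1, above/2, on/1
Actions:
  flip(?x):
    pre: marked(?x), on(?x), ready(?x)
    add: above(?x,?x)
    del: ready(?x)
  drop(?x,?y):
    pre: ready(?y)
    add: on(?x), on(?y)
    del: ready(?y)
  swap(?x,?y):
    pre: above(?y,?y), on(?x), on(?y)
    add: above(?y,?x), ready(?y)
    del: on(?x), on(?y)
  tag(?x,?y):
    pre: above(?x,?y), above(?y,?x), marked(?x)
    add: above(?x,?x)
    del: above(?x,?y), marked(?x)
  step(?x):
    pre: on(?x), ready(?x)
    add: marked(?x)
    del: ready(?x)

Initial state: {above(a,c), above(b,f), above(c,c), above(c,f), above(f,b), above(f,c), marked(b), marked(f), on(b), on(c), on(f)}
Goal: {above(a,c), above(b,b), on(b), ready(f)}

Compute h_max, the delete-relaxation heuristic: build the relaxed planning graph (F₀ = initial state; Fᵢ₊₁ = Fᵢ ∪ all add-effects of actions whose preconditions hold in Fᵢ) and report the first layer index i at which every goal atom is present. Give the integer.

2

F0 = init (11 atoms)
F1 = F0 ∪ {above(b,b), above(c,b), above(f,f), ready(c)}  (15 atoms)
F2 = F1 ∪ {above(b,c), marked(c), on(a), ready(b), ready(f)}  (20 atoms)
goal ⊆ F2  ⇒  h_max = 2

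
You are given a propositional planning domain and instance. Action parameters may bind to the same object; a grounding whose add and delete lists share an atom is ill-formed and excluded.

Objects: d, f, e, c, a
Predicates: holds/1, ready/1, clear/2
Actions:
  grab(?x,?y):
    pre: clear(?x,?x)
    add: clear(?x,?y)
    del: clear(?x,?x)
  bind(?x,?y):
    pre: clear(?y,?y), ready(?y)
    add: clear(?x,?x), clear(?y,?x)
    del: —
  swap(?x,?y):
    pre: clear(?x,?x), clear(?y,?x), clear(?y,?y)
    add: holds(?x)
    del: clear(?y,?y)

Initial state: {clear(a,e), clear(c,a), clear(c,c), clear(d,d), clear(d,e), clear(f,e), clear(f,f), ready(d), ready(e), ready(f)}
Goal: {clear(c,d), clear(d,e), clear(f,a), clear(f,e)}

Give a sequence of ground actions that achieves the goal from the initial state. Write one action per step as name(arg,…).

grab(f,a); grab(c,d)

1. grab(f,a)  →  {clear(a,e), clear(c,a), clear(c,c), clear(d,d), clear(d,e), clear(f,a), clear(f,e), ready(d), ready(e), ready(f)}
2. grab(c,d)  →  {clear(a,e), clear(c,a), clear(c,d), clear(d,d), clear(d,e), clear(f,a), clear(f,e), ready(d), ready(e), ready(f)}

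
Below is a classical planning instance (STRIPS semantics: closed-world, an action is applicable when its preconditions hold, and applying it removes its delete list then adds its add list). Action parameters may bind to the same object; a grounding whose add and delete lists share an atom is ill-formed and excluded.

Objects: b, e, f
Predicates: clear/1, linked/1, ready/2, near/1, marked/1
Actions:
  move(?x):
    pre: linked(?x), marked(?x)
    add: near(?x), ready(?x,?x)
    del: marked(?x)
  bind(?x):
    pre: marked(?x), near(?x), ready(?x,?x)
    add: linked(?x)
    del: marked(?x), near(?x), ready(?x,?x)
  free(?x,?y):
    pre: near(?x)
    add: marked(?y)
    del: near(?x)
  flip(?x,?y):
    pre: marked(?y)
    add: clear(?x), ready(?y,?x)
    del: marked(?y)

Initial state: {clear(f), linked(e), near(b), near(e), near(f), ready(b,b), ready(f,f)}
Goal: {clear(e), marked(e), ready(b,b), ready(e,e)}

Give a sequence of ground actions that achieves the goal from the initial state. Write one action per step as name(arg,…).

free(b,e); flip(e,e); free(e,e)

1. free(b,e)  →  {clear(f), linked(e), marked(e), near(e), near(f), ready(b,b), ready(f,f)}
2. flip(e,e)  →  {clear(e), clear(f), linked(e), near(e), near(f), ready(b,b), ready(e,e), ready(f,f)}
3. free(e,e)  →  {clear(e), clear(f), linked(e), marked(e), near(f), ready(b,b), ready(e,e), ready(f,f)}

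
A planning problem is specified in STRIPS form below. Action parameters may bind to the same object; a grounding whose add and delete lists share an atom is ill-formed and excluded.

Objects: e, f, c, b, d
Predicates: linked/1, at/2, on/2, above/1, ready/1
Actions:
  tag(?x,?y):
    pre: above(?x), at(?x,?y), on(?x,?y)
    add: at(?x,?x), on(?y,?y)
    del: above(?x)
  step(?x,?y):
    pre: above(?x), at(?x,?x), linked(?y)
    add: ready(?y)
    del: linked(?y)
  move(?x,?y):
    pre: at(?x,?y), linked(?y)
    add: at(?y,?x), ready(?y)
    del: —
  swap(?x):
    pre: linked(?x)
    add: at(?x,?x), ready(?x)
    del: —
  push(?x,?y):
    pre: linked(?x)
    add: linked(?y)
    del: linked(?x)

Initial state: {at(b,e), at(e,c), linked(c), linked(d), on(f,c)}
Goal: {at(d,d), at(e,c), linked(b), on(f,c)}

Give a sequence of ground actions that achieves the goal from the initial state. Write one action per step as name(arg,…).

1. swap(d)  →  {at(b,e), at(d,d), at(e,c), linked(c), linked(d), on(f,c), ready(d)}
2. push(c,b)  →  {at(b,e), at(d,d), at(e,c), linked(b), linked(d), on(f,c), ready(d)}

swap(d); push(c,b)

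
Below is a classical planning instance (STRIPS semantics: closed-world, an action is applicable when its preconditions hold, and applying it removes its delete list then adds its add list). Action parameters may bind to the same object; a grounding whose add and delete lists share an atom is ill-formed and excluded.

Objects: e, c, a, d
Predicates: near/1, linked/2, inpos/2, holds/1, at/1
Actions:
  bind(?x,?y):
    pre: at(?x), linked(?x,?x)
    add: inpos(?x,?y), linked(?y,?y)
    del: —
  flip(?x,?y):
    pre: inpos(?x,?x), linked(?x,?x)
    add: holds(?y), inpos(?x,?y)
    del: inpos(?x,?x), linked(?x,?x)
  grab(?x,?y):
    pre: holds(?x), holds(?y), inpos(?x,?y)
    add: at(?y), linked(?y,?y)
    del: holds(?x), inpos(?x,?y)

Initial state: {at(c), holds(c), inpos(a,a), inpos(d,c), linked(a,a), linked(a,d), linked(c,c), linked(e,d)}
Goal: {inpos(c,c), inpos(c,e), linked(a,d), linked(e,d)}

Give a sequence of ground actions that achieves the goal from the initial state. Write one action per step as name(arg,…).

1. bind(c,e)  →  {at(c), holds(c), inpos(a,a), inpos(c,e), inpos(d,c), linked(a,a), linked(a,d), linked(c,c), linked(e,d), linked(e,e)}
2. bind(c,c)  →  {at(c), holds(c), inpos(a,a), inpos(c,c), inpos(c,e), inpos(d,c), linked(a,a), linked(a,d), linked(c,c), linked(e,d), linked(e,e)}

bind(c,e); bind(c,c)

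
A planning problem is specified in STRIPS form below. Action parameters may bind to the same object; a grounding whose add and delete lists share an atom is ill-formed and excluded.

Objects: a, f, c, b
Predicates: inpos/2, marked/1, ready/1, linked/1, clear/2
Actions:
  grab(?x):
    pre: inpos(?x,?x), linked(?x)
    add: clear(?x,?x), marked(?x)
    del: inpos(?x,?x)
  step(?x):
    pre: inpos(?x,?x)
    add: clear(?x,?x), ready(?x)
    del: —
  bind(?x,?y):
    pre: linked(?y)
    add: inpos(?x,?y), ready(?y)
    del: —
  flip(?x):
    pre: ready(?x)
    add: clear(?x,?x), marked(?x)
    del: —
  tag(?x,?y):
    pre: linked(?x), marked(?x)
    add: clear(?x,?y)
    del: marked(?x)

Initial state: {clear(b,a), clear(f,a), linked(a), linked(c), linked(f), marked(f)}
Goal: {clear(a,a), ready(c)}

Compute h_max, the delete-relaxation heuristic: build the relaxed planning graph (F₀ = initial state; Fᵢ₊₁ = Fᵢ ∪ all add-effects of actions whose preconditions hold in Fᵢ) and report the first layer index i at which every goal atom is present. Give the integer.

F0 = init (6 atoms)
F1 = F0 ∪ {clear(f,b), clear(f,c), clear(f,f), inpos(a,a), inpos(a,c), inpos(a,f), inpos(b,a), inpos(b,c), inpos(b,f), inpos(c,a), inpos(c,c), inpos(c,f), inpos(f,a), inpos(f,c), inpos(f,f), ready(a), ready(c), ready(f)}  (24 atoms)
F2 = F1 ∪ {clear(a,a), clear(c,c), marked(a), marked(c)}  (28 atoms)
goal ⊆ F2  ⇒  h_max = 2

2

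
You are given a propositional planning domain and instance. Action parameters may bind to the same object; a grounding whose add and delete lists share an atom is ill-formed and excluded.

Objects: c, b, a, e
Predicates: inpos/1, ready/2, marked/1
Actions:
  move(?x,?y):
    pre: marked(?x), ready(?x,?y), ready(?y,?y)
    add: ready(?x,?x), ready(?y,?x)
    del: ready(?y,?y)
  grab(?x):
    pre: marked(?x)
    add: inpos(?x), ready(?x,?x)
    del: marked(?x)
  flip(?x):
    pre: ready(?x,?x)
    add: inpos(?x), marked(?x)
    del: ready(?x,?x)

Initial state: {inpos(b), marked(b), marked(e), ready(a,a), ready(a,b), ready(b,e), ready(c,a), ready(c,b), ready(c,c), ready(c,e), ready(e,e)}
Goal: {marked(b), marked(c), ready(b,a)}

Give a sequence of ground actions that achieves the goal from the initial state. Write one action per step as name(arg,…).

move(b,e); flip(c); flip(a); move(a,b)

1. move(b,e)  →  {inpos(b), marked(b), marked(e), ready(a,a), ready(a,b), ready(b,b), ready(b,e), ready(c,a), ready(c,b), ready(c,c), ready(c,e), ready(e,b)}
2. flip(c)  →  {inpos(b), inpos(c), marked(b), marked(c), marked(e), ready(a,a), ready(a,b), ready(b,b), ready(b,e), ready(c,a), ready(c,b), ready(c,e), ready(e,b)}
3. flip(a)  →  {inpos(a), inpos(b), inpos(c), marked(a), marked(b), marked(c), marked(e), ready(a,b), ready(b,b), ready(b,e), ready(c,a), ready(c,b), ready(c,e), ready(e,b)}
4. move(a,b)  →  {inpos(a), inpos(b), inpos(c), marked(a), marked(b), marked(c), marked(e), ready(a,a), ready(a,b), ready(b,a), ready(b,e), ready(c,a), ready(c,b), ready(c,e), ready(e,b)}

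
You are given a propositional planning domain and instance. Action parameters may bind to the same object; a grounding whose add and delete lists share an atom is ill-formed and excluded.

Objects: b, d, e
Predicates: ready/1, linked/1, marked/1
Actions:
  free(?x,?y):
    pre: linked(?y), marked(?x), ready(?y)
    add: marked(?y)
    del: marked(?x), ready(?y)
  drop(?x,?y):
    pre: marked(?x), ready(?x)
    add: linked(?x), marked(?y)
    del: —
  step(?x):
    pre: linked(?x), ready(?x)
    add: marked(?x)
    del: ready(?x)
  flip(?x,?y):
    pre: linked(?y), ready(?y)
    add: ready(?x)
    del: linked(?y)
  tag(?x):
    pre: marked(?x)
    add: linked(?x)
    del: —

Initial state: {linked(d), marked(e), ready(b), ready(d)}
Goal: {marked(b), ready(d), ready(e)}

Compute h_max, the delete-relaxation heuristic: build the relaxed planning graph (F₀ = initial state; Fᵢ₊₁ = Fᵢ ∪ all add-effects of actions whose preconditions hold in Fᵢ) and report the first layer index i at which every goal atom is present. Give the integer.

2

F0 = init (4 atoms)
F1 = F0 ∪ {linked(e), marked(d), ready(e)}  (7 atoms)
F2 = F1 ∪ {marked(b)}  (8 atoms)
goal ⊆ F2  ⇒  h_max = 2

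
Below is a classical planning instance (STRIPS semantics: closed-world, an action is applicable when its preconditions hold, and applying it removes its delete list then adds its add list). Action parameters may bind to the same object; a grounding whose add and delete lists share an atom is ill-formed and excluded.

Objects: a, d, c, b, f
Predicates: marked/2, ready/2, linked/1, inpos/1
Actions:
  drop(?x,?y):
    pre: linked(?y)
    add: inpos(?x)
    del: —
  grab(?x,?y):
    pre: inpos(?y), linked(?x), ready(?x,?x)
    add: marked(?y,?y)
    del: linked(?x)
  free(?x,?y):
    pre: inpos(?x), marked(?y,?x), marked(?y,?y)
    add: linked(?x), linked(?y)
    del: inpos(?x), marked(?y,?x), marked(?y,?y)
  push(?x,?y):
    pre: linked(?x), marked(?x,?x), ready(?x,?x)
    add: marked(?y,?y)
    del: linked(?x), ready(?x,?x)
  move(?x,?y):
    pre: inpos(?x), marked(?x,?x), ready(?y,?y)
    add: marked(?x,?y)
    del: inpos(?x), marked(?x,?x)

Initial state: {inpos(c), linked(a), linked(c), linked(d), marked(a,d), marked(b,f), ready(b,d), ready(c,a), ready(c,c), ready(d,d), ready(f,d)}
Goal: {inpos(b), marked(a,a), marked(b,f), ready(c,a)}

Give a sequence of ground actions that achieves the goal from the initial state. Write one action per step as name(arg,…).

1. drop(a,a)  →  {inpos(a), inpos(c), linked(a), linked(c), linked(d), marked(a,d), marked(b,f), ready(b,d), ready(c,a), ready(c,c), ready(d,d), ready(f,d)}
2. drop(b,a)  →  {inpos(a), inpos(b), inpos(c), linked(a), linked(c), linked(d), marked(a,d), marked(b,f), ready(b,d), ready(c,a), ready(c,c), ready(d,d), ready(f,d)}
3. grab(d,a)  →  {inpos(a), inpos(b), inpos(c), linked(a), linked(c), marked(a,a), marked(a,d), marked(b,f), ready(b,d), ready(c,a), ready(c,c), ready(d,d), ready(f,d)}

drop(a,a); drop(b,a); grab(d,a)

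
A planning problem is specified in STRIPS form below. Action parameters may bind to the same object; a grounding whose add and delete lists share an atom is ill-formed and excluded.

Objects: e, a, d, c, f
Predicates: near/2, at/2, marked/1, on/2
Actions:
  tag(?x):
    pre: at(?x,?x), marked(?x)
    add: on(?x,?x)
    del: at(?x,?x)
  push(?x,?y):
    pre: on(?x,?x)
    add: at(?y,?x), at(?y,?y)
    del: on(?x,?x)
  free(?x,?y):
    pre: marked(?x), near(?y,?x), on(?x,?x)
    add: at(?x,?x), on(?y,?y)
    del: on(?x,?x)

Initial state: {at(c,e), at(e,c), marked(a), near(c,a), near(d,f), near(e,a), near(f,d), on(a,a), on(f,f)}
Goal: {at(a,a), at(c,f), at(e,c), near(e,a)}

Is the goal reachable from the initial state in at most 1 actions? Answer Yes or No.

1. push(a,a)  →  {at(a,a), at(c,e), at(e,c), marked(a), near(c,a), near(d,f), near(e,a), near(f,d), on(f,f)}
2. push(f,c)  →  {at(a,a), at(c,c), at(c,e), at(c,f), at(e,c), marked(a), near(c,a), near(d,f), near(e,a), near(f,d)}
optimal plan length = 2; 2 > 1

No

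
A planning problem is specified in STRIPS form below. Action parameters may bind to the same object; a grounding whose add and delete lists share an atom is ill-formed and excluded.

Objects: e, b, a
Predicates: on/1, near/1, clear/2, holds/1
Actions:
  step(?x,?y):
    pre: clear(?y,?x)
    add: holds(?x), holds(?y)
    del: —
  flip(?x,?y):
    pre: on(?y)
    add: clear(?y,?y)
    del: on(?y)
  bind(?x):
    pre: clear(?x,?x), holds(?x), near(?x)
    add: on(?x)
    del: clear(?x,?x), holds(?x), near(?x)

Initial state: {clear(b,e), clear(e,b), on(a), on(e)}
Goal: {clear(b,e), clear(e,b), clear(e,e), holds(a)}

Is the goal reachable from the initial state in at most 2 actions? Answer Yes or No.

1. flip(e,e)  →  {clear(b,e), clear(e,b), clear(e,e), on(a)}
2. flip(e,a)  →  {clear(a,a), clear(b,e), clear(e,b), clear(e,e)}
3. step(a,a)  →  {clear(a,a), clear(b,e), clear(e,b), clear(e,e), holds(a)}
optimal plan length = 3; 3 > 2

No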